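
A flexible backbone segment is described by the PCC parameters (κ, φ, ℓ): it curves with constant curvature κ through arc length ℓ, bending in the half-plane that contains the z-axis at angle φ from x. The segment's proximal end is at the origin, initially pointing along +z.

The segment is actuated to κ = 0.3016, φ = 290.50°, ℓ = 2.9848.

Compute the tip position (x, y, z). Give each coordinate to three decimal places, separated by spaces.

θ = κ·ℓ = 0.3016 × 2.9848 = 0.90022 rad
ρ = (1 − cos θ)/κ = (1 − 0.62144)/0.3016 = 1.25517
z = sin θ / κ = 0.78346/0.3016 = 2.59768
x = ρ cos φ = 1.25517 × cos(290.50°) = 0.43957
y = ρ sin φ = 1.25517 × sin(290.50°) = -1.17568

0.440 -1.176 2.598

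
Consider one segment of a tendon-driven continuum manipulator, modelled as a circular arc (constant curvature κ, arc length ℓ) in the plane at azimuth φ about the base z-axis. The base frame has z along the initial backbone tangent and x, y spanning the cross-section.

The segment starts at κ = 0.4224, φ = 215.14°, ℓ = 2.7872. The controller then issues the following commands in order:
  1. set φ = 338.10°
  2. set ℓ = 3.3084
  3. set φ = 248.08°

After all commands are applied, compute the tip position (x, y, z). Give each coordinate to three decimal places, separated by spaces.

-0.731 -1.818 2.332

initial: κ=0.4224, φ=215.14°, ℓ=2.7872
cmd 1: set φ=338.10° → (κ,φ,ℓ)=(0.4224,338.10°,2.7872) → tip=(1.3544,-0.5445,2.1865)
cmd 2: set ℓ=3.3084 → (κ,φ,ℓ)=(0.4224,338.10°,3.3084) → tip=(1.8178,-0.7307,2.3320)
cmd 3: set φ=248.08° → (κ,φ,ℓ)=(0.4224,248.08°,3.3084) → tip=(-0.7314,-1.8175,2.3320)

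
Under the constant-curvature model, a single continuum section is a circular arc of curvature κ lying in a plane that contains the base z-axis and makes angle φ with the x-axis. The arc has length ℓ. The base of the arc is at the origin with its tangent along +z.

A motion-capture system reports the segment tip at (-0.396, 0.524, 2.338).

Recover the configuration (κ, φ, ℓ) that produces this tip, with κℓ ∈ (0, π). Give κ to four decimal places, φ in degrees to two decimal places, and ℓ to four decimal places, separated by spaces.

0.2227 127.08 2.4591

ρ = √(x²+y²) = √(-0.396² + 0.524²) = 0.65680
φ = atan2(y, x) mod 360° = atan2(0.524, -0.396) = 127.0793°
|p|² = ρ² + z² = 0.65680² + 2.338² = 5.89764
κ = 2ρ / |p|² = 2×0.65680 / 5.89764 = 0.22273
θ = 2·atan2(ρ, z) = 2·atan2(0.65680, 2.338) = 0.54773 rad
ℓ = θ/κ = 0.54773/0.22273 = 2.45913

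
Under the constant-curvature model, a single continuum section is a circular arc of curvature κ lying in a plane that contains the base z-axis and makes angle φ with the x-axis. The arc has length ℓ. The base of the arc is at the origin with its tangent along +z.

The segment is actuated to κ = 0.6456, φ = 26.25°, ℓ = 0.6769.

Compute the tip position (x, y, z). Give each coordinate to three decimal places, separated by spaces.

0.131 0.064 0.656

θ = κ·ℓ = 0.6456 × 0.6769 = 0.43701 rad
ρ = (1 − cos θ)/κ = (1 − 0.90602)/0.6456 = 0.14557
z = sin θ / κ = 0.42323/0.6456 = 0.65556
x = ρ cos φ = 0.14557 × cos(26.25°) = 0.13055
y = ρ sin φ = 0.14557 × sin(26.25°) = 0.06438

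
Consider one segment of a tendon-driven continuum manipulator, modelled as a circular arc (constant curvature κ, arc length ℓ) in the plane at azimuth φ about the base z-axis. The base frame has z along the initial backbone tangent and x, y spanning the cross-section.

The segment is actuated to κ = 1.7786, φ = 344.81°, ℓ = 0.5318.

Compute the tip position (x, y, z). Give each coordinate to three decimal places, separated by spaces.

θ = κ·ℓ = 1.7786 × 0.5318 = 0.94586 rad
ρ = (1 − cos θ)/κ = (1 − 0.58505)/1.7786 = 0.23330
z = sin θ / κ = 0.81100/1.7786 = 0.45598
x = ρ cos φ = 0.23330 × cos(344.81°) = 0.22515
y = ρ sin φ = 0.23330 × sin(344.81°) = -0.06113

0.225 -0.061 0.456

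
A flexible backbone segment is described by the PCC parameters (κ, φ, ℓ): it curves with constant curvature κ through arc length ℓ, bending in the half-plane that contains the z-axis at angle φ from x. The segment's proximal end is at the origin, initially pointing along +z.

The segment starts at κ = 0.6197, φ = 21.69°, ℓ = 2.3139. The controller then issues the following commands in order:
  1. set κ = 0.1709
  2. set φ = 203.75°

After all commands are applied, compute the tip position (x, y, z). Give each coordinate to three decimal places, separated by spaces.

-0.413 -0.182 2.254

initial: κ=0.6197, φ=21.69°, ℓ=2.3139
cmd 1: set κ=0.1709 → (κ,φ,ℓ)=(0.1709,21.69°,2.3139) → tip=(0.4196,0.1669,2.2541)
cmd 2: set φ=203.75° → (κ,φ,ℓ)=(0.1709,203.75°,2.3139) → tip=(-0.4133,-0.1819,2.2541)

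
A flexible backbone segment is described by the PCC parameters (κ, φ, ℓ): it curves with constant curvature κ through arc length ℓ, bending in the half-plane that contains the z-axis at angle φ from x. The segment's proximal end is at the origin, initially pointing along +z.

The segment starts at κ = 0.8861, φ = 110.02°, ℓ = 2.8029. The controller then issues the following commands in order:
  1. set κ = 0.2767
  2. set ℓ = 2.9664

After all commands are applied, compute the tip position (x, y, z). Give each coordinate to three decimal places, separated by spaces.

-0.394 1.081 2.644

initial: κ=0.8861, φ=110.02°, ℓ=2.8029
cmd 1: set κ=0.2767 → (κ,φ,ℓ)=(0.2767,110.02°,2.8029) → tip=(-0.3538,0.9711,2.5302)
cmd 2: set ℓ=2.9664 → (κ,φ,ℓ)=(0.2767,110.02°,2.9664) → tip=(-0.3939,1.0811,2.6444)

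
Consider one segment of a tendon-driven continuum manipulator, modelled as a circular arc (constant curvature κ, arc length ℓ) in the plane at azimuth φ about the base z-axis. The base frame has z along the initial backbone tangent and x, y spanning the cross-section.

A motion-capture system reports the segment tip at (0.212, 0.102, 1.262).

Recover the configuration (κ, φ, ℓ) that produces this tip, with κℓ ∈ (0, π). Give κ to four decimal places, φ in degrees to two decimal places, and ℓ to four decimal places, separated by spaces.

ρ = √(x²+y²) = √(0.212² + 0.102²) = 0.23526
φ = atan2(y, x) mod 360° = atan2(0.102, 0.212) = 25.6937°
|p|² = ρ² + z² = 0.23526² + 1.262² = 1.64799
κ = 2ρ / |p|² = 2×0.23526 / 1.64799 = 0.28551
θ = 2·atan2(ρ, z) = 2·atan2(0.23526, 1.262) = 0.36861 rad
ℓ = θ/κ = 0.36861/0.28551 = 1.29104

0.2855 25.69 1.2910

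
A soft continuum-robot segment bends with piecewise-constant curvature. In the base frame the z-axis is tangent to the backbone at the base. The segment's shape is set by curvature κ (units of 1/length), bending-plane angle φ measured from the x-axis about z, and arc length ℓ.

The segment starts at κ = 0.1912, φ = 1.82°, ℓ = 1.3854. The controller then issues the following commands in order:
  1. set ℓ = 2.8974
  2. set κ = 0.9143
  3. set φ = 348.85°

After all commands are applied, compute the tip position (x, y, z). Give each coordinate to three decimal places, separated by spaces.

2.019 -0.398 0.517

initial: κ=0.1912, φ=1.82°, ℓ=1.3854
cmd 1: set ℓ=2.8974 → (κ,φ,ℓ)=(0.1912,1.82°,2.8974) → tip=(0.7818,0.0248,2.7515)
cmd 2: set κ=0.9143 → (κ,φ,ℓ)=(0.9143,1.82°,2.8974) → tip=(2.0564,0.0653,0.5171)
cmd 3: set φ=348.85° → (κ,φ,ℓ)=(0.9143,348.85°,2.8974) → tip=(2.0186,-0.3979,0.5171)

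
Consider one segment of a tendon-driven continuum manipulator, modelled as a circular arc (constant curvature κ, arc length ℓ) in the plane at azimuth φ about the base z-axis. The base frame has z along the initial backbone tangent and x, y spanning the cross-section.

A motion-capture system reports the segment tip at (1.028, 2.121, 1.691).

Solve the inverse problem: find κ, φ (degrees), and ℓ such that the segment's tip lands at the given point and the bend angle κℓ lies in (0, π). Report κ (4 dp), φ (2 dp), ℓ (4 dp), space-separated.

ρ = √(x²+y²) = √(1.028² + 2.121²) = 2.35699
φ = atan2(y, x) mod 360° = atan2(2.121, 1.028) = 64.1416°
|p|² = ρ² + z² = 2.35699² + 1.691² = 8.41491
κ = 2ρ / |p|² = 2×2.35699 / 8.41491 = 0.56020
θ = 2·atan2(ρ, z) = 2·atan2(2.35699, 1.691) = 1.89692 rad
ℓ = θ/κ = 1.89692/0.56020 = 3.38618

0.5602 64.14 3.3862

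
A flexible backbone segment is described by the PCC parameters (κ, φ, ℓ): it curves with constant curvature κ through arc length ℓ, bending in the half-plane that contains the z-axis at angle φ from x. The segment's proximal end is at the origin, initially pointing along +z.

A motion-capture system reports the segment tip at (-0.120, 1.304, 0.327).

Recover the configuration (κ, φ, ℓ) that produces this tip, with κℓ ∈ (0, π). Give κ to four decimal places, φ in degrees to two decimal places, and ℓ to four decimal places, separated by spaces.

1.4376 95.26 1.8448

ρ = √(x²+y²) = √(-0.120² + 1.304²) = 1.30951
φ = atan2(y, x) mod 360° = atan2(1.304, -0.120) = 95.2578°
|p|² = ρ² + z² = 1.30951² + 0.327² = 1.82174
κ = 2ρ / |p|² = 2×1.30951 / 1.82174 = 1.43764
θ = 2·atan2(ρ, z) = 2·atan2(1.30951, 0.327) = 2.65218 rad
ℓ = θ/κ = 2.65218/1.43764 = 1.84481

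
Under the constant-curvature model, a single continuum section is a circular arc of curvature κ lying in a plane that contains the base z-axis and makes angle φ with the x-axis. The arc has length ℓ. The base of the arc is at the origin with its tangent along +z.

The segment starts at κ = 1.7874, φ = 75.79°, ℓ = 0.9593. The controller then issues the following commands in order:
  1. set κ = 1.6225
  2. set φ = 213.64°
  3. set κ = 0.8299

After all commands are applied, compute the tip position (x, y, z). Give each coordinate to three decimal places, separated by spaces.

-0.301 -0.201 0.861

initial: κ=1.7874, φ=75.79°, ℓ=0.9593
cmd 1: set κ=1.6225 → (κ,φ,ℓ)=(1.6225,75.79°,0.9593) → tip=(0.1491,0.5889,0.6163)
cmd 2: set φ=213.64° → (κ,φ,ℓ)=(1.6225,213.64°,0.9593) → tip=(-0.5058,-0.3365,0.6163)
cmd 3: set κ=0.8299 → (κ,φ,ℓ)=(0.8299,213.64°,0.9593) → tip=(-0.3015,-0.2006,0.8611)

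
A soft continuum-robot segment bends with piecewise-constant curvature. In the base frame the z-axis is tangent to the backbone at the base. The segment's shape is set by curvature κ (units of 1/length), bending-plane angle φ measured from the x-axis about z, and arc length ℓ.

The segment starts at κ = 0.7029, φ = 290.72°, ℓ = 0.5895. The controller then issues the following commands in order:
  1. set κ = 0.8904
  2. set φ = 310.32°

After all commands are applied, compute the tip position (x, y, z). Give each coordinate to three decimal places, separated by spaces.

initial: κ=0.7029, φ=290.72°, ℓ=0.5895
cmd 1: set κ=0.8904 → (κ,φ,ℓ)=(0.8904,290.72°,0.5895) → tip=(0.0535,-0.1414,0.5628)
cmd 2: set φ=310.32° → (κ,φ,ℓ)=(0.8904,310.32°,0.5895) → tip=(0.0978,-0.1153,0.5628)

0.098 -0.115 0.563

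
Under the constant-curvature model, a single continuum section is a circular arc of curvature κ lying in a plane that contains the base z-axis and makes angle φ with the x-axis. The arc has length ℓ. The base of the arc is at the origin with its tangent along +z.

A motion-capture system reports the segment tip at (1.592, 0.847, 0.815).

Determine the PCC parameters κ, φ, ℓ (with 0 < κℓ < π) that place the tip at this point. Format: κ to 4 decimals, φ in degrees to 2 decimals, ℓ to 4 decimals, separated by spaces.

0.9210 28.01 2.4894

ρ = √(x²+y²) = √(1.592² + 0.847²) = 1.80330
φ = atan2(y, x) mod 360° = atan2(0.847, 1.592) = 28.0145°
|p|² = ρ² + z² = 1.80330² + 0.815² = 3.91610
κ = 2ρ / |p|² = 2×1.80330 / 3.91610 = 0.92097
θ = 2·atan2(ρ, z) = 2·atan2(1.80330, 0.815) = 2.29264 rad
ℓ = θ/κ = 2.29264/0.92097 = 2.48939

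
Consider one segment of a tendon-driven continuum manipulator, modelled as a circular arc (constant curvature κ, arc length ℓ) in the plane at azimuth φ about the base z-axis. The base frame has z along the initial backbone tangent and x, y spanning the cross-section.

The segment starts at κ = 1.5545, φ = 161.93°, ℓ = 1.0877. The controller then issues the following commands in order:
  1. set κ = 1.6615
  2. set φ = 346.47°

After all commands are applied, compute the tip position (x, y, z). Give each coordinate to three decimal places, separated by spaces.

initial: κ=1.5545, φ=161.93°, ℓ=1.0877
cmd 1: set κ=1.6615 → (κ,φ,ℓ)=(1.6615,161.93°,1.0877) → tip=(-0.7062,0.2304,0.5851)
cmd 2: set φ=346.47° → (κ,φ,ℓ)=(1.6615,346.47°,1.0877) → tip=(0.7222,-0.1738,0.5851)

0.722 -0.174 0.585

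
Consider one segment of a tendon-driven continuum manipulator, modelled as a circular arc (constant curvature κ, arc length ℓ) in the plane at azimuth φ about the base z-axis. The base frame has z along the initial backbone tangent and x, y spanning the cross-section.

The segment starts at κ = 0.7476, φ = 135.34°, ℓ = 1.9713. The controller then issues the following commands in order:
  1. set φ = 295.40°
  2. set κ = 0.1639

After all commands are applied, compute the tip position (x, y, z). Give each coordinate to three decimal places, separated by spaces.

0.135 -0.285 1.937

initial: κ=0.7476, φ=135.34°, ℓ=1.9713
cmd 1: set φ=295.40° → (κ,φ,ℓ)=(0.7476,295.40°,1.9713) → tip=(0.5182,-1.0912,1.3313)
cmd 2: set κ=0.1639 → (κ,φ,ℓ)=(0.1639,295.40°,1.9713) → tip=(0.1354,-0.2852,1.9372)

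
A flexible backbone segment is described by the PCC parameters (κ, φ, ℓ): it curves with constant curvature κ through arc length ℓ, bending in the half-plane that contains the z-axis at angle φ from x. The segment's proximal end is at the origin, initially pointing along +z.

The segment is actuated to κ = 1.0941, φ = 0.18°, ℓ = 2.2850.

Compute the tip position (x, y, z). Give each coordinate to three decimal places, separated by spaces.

θ = κ·ℓ = 1.0941 × 2.2850 = 2.50002 rad
ρ = (1 − cos θ)/κ = (1 − -0.80115)/1.0941 = 1.64624
z = sin θ / κ = 0.59846/1.0941 = 0.54699
x = ρ cos φ = 1.64624 × cos(0.18°) = 1.64624
y = ρ sin φ = 1.64624 × sin(0.18°) = 0.00517

1.646 0.005 0.547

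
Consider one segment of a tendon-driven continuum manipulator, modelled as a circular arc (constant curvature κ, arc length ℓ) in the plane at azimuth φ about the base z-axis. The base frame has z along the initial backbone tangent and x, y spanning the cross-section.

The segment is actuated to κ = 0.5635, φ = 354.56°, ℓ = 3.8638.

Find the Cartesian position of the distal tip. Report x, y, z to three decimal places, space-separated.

2.774 -0.264 1.458

θ = κ·ℓ = 0.5635 × 3.8638 = 2.17725 rad
ρ = (1 − cos θ)/κ = (1 − -0.56996)/0.5635 = 2.78608
z = sin θ / κ = 0.82167/0.5635 = 1.45816
x = ρ cos φ = 2.78608 × cos(354.56°) = 2.77354
y = ρ sin φ = 2.78608 × sin(354.56°) = -0.26413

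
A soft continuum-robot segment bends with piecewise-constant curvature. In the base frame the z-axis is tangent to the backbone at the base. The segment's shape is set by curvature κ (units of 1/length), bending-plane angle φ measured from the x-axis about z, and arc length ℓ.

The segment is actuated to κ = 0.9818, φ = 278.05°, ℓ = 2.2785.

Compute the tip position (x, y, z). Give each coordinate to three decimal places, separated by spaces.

0.231 -1.632 0.801

θ = κ·ℓ = 0.9818 × 2.2785 = 2.23703 rad
ρ = (1 − cos θ)/κ = (1 − -0.61803)/0.9818 = 1.64802
z = sin θ / κ = 0.78615/0.9818 = 0.80073
x = ρ cos φ = 1.64802 × cos(278.05°) = 0.23078
y = ρ sin φ = 1.64802 × sin(278.05°) = -1.63179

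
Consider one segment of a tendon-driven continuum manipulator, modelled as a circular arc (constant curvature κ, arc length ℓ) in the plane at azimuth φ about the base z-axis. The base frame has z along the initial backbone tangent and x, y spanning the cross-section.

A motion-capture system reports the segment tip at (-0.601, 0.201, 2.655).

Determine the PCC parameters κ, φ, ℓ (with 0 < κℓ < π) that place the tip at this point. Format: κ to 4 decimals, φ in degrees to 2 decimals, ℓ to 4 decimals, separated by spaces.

ρ = √(x²+y²) = √(-0.601² + 0.201²) = 0.63372
φ = atan2(y, x) mod 360° = atan2(0.201, -0.601) = 161.5079°
|p|² = ρ² + z² = 0.63372² + 2.655² = 7.45063
κ = 2ρ / |p|² = 2×0.63372 / 7.45063 = 0.17011
θ = 2·atan2(ρ, z) = 2·atan2(0.63372, 2.655) = 0.46861 rad
ℓ = θ/κ = 0.46861/0.17011 = 2.75472

0.1701 161.51 2.7547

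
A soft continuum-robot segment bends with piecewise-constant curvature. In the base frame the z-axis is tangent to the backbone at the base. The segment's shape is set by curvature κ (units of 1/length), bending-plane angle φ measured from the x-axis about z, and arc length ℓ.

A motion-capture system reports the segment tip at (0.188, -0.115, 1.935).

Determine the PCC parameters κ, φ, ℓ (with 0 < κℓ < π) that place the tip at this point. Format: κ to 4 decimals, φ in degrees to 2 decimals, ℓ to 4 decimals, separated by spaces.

ρ = √(x²+y²) = √(0.188² + -0.115²) = 0.22038
φ = atan2(y, x) mod 360° = atan2(-0.115, 0.188) = 328.5458°
|p|² = ρ² + z² = 0.22038² + 1.935² = 3.79279
κ = 2ρ / |p|² = 2×0.22038 / 3.79279 = 0.11621
θ = 2·atan2(ρ, z) = 2·atan2(0.22038, 1.935) = 0.22681 rad
ℓ = θ/κ = 0.22681/0.11621 = 1.95169

0.1162 328.55 1.9517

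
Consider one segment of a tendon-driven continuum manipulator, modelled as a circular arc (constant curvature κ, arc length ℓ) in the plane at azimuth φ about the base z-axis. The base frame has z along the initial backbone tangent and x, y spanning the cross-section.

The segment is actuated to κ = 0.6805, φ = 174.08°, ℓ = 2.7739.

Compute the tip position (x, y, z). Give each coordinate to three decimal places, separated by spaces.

-1.917 0.199 1.396

θ = κ·ℓ = 0.6805 × 2.7739 = 1.88764 rad
ρ = (1 − cos θ)/κ = (1 − -0.31157)/0.6805 = 1.92736
z = sin θ / κ = 0.95022/0.6805 = 1.39636
x = ρ cos φ = 1.92736 × cos(174.08°) = -1.91708
y = ρ sin φ = 1.92736 × sin(174.08°) = 0.19879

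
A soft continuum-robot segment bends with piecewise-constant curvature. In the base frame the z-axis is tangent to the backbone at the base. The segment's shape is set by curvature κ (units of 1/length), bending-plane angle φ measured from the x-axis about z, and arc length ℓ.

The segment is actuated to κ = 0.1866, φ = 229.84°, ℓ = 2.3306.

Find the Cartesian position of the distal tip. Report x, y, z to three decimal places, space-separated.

θ = κ·ℓ = 0.1866 × 2.3306 = 0.43489 rad
ρ = (1 − cos θ)/κ = (1 − 0.90692)/0.1866 = 0.49884
z = sin θ / κ = 0.42131/0.1866 = 2.25783
x = ρ cos φ = 0.49884 × cos(229.84°) = -0.32171
y = ρ sin φ = 0.49884 × sin(229.84°) = -0.38124

-0.322 -0.381 2.258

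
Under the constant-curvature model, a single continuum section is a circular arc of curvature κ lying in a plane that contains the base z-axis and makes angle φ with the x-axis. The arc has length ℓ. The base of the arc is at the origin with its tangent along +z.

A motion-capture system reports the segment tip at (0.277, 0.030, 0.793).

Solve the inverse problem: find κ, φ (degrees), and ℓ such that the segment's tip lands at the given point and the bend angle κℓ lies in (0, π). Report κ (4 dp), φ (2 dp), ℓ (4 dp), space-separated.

0.7888 6.18 0.8567

ρ = √(x²+y²) = √(0.277² + 0.030²) = 0.27862
φ = atan2(y, x) mod 360° = atan2(0.030, 0.277) = 6.1812°
|p|² = ρ² + z² = 0.27862² + 0.793² = 0.70648
κ = 2ρ / |p|² = 2×0.27862 / 0.70648 = 0.78876
θ = 2·atan2(ρ, z) = 2·atan2(0.27862, 0.793) = 0.67575 rad
ℓ = θ/κ = 0.67575/0.78876 = 0.85673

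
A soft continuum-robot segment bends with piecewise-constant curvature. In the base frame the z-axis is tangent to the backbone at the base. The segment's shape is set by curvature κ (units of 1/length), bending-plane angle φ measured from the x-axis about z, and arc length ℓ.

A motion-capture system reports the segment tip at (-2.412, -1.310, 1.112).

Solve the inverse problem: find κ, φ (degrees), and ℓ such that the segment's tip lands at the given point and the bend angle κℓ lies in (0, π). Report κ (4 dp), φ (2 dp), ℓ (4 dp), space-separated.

0.6259 208.51 3.7892

ρ = √(x²+y²) = √(-2.412² + -1.310²) = 2.74478
φ = atan2(y, x) mod 360° = atan2(-1.310, -2.412) = 208.5072°
|p|² = ρ² + z² = 2.74478² + 1.112² = 8.77039
κ = 2ρ / |p|² = 2×2.74478 / 8.77039 = 0.62592
θ = 2·atan2(ρ, z) = 2·atan2(2.74478, 1.112) = 2.37175 rad
ℓ = θ/κ = 2.37175/0.62592 = 3.78921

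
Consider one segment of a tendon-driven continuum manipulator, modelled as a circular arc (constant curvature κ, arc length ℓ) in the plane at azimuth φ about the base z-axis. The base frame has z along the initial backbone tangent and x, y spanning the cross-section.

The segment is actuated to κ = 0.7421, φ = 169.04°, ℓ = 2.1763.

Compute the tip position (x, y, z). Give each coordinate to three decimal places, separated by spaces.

-1.381 0.268 1.346

θ = κ·ℓ = 0.7421 × 2.1763 = 1.61503 rad
ρ = (1 − cos θ)/κ = (1 − -0.04422)/0.7421 = 1.40712
z = sin θ / κ = 0.99902/0.7421 = 1.34621
x = ρ cos φ = 1.40712 × cos(169.04°) = -1.38145
y = ρ sin φ = 1.40712 × sin(169.04°) = 0.26753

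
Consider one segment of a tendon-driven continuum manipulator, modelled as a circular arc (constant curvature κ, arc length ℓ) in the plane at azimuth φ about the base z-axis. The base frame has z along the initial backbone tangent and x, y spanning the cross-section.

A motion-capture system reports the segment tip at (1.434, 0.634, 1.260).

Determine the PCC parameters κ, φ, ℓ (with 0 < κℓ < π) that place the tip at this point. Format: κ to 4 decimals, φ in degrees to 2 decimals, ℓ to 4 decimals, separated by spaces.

ρ = √(x²+y²) = √(1.434² + 0.634²) = 1.56790
φ = atan2(y, x) mod 360° = atan2(0.634, 1.434) = 23.8512°
|p|² = ρ² + z² = 1.56790² + 1.260² = 4.04591
κ = 2ρ / |p|² = 2×1.56790 / 4.04591 = 0.77505
θ = 2·atan2(ρ, z) = 2·atan2(1.56790, 1.260) = 1.78770 rad
ℓ = θ/κ = 1.78770/0.77505 = 2.30655

0.7751 23.85 2.3065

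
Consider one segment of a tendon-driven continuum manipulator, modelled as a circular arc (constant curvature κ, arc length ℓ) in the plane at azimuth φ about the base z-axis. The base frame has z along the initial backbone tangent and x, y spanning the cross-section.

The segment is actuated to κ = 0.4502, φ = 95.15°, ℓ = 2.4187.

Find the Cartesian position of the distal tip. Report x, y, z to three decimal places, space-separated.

-0.107 1.187 1.968

θ = κ·ℓ = 0.4502 × 2.4187 = 1.08890 rad
ρ = (1 − cos θ)/κ = (1 − 0.46346)/0.4502 = 1.19178
z = sin θ / κ = 0.88612/0.4502 = 1.96827
x = ρ cos φ = 1.19178 × cos(95.15°) = -0.10698
y = ρ sin φ = 1.19178 × sin(95.15°) = 1.18697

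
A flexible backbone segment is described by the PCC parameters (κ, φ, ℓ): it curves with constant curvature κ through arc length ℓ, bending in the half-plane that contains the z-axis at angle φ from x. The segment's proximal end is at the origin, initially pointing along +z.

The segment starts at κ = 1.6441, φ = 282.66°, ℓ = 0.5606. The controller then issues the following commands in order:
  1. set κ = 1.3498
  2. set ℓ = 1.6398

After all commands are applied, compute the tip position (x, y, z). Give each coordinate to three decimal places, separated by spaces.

0.260 -1.156 0.593

initial: κ=1.6441, φ=282.66°, ℓ=0.5606
cmd 1: set κ=1.3498 → (κ,φ,ℓ)=(1.3498,282.66°,0.5606) → tip=(0.0443,-0.1973,0.5086)
cmd 2: set ℓ=1.6398 → (κ,φ,ℓ)=(1.3498,282.66°,1.6398) → tip=(0.2597,-1.1560,0.5931)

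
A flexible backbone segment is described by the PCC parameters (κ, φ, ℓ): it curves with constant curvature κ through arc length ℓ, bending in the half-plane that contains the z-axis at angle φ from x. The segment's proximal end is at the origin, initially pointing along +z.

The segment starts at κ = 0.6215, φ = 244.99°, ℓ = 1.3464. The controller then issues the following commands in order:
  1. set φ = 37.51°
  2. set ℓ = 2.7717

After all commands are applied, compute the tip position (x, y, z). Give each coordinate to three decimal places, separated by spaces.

initial: κ=0.6215, φ=244.99°, ℓ=1.3464
cmd 1: set φ=37.51° → (κ,φ,ℓ)=(0.6215,37.51°,1.3464) → tip=(0.4214,0.3235,1.1947)
cmd 2: set ℓ=2.7717 → (κ,φ,ℓ)=(0.6215,37.51°,2.7717) → tip=(1.4694,1.1279,1.5905)

1.469 1.128 1.591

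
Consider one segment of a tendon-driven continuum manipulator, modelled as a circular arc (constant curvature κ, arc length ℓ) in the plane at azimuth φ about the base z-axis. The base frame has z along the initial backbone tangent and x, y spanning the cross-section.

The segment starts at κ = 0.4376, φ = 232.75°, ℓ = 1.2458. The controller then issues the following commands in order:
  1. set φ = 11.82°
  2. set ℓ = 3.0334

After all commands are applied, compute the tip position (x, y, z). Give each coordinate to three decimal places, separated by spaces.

initial: κ=0.4376, φ=232.75°, ℓ=1.2458
cmd 1: set φ=11.82° → (κ,φ,ℓ)=(0.4376,11.82°,1.2458) → tip=(0.3242,0.0679,1.1850)
cmd 2: set ℓ=3.0334 → (κ,φ,ℓ)=(0.4376,11.82°,3.0334) → tip=(1.6977,0.3553,2.2178)

1.698 0.355 2.218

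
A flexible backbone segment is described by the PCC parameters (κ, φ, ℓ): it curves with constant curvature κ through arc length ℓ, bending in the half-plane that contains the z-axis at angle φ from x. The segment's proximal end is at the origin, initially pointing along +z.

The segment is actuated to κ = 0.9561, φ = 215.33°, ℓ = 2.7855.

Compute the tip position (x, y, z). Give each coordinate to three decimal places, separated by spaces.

-1.611 -1.142 0.481

θ = κ·ℓ = 0.9561 × 2.7855 = 2.66322 rad
ρ = (1 − cos θ)/κ = (1 − -0.88774)/0.9561 = 1.97442
z = sin θ / κ = 0.46034/0.9561 = 0.48147
x = ρ cos φ = 1.97442 × cos(215.33°) = -1.61080
y = ρ sin φ = 1.97442 × sin(215.33°) = -1.14178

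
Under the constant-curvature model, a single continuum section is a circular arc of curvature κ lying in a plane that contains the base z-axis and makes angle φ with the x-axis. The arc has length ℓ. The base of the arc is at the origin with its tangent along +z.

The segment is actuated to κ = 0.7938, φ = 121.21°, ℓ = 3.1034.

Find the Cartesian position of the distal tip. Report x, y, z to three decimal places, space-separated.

θ = κ·ℓ = 0.7938 × 3.1034 = 2.46348 rad
ρ = (1 − cos θ)/κ = (1 − -0.77876)/0.7938 = 2.24081
z = sin θ / κ = 0.62733/0.7938 = 0.79028
x = ρ cos φ = 2.24081 × cos(121.21°) = -1.16114
y = ρ sin φ = 2.24081 × sin(121.21°) = 1.91651

-1.161 1.917 0.790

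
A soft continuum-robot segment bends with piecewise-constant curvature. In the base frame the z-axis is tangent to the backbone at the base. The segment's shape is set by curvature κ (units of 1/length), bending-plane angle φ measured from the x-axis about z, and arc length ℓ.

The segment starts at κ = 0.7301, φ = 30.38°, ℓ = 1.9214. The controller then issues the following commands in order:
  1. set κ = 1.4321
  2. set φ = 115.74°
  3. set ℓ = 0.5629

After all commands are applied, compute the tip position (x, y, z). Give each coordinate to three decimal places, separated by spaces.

initial: κ=0.7301, φ=30.38°, ℓ=1.9214
cmd 1: set κ=1.4321 → (κ,φ,ℓ)=(1.4321,30.38°,1.9214) → tip=(1.1596,0.6798,0.2654)
cmd 2: set φ=115.74° → (κ,φ,ℓ)=(1.4321,115.74°,1.9214) → tip=(-0.5837,1.2108,0.2654)
cmd 3: set ℓ=0.5629 → (κ,φ,ℓ)=(1.4321,115.74°,0.5629) → tip=(-0.0933,0.1935,0.5039)

-0.093 0.194 0.504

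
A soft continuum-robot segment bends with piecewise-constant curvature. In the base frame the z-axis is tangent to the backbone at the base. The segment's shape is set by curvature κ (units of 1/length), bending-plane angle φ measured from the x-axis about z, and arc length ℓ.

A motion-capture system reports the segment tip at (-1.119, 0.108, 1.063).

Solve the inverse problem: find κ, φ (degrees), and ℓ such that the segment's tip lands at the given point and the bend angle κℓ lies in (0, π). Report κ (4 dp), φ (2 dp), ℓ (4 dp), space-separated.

ρ = √(x²+y²) = √(-1.119² + 0.108²) = 1.12420
φ = atan2(y, x) mod 360° = atan2(0.108, -1.119) = 174.4872°
|p|² = ρ² + z² = 1.12420² + 1.063² = 2.39379
κ = 2ρ / |p|² = 2×1.12420 / 2.39379 = 0.93926
θ = 2·atan2(ρ, z) = 2·atan2(1.12420, 1.063) = 1.62674 rad
ℓ = θ/κ = 1.62674/0.93926 = 1.73194

0.9393 174.49 1.7319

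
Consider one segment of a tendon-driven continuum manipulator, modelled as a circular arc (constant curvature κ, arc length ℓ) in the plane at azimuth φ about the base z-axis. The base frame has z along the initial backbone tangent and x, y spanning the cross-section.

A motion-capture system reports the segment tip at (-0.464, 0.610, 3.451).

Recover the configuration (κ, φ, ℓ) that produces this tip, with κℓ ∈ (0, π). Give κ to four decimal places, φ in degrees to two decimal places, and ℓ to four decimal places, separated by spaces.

0.1227 127.26 3.5634

ρ = √(x²+y²) = √(-0.464² + 0.610²) = 0.76642
φ = atan2(y, x) mod 360° = atan2(0.610, -0.464) = 127.2586°
|p|² = ρ² + z² = 0.76642² + 3.451² = 12.49680
κ = 2ρ / |p|² = 2×0.76642 / 12.49680 = 0.12266
θ = 2·atan2(ρ, z) = 2·atan2(0.76642, 3.451) = 0.43708 rad
ℓ = θ/κ = 0.43708/0.12266 = 3.56338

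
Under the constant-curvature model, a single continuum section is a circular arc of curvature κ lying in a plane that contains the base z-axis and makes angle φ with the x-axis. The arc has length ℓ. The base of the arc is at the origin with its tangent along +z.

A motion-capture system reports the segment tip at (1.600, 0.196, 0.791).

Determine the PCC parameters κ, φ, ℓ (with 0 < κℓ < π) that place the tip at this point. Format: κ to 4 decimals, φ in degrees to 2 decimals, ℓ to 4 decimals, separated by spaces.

0.9999 6.98 2.2293

ρ = √(x²+y²) = √(1.600² + 0.196²) = 1.61196
φ = atan2(y, x) mod 360° = atan2(0.196, 1.600) = 6.9839°
|p|² = ρ² + z² = 1.61196² + 0.791² = 3.22410
κ = 2ρ / |p|² = 2×1.61196 / 3.22410 = 0.99995
θ = 2·atan2(ρ, z) = 2·atan2(1.61196, 0.791) = 2.22922 rad
ℓ = θ/κ = 2.22922/0.99995 = 2.22934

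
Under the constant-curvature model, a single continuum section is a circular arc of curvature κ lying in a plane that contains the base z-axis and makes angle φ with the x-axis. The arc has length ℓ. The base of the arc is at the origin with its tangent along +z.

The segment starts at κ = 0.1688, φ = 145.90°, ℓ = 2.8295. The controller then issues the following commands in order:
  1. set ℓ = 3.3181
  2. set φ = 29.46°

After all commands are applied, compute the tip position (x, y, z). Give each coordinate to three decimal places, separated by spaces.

initial: κ=0.1688, φ=145.90°, ℓ=2.8295
cmd 1: set ℓ=3.3181 → (κ,φ,ℓ)=(0.1688,145.90°,3.3181) → tip=(-0.7495,0.5075,3.1473)
cmd 2: set φ=29.46° → (κ,φ,ℓ)=(0.1688,29.46°,3.3181) → tip=(0.7881,0.4452,3.1473)

0.788 0.445 3.147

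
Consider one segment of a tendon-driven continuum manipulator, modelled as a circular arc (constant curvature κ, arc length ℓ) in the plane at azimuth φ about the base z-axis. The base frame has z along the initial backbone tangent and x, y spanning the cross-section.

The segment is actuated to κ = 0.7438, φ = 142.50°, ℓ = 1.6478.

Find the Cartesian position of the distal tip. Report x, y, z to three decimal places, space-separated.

θ = κ·ℓ = 0.7438 × 1.6478 = 1.22563 rad
ρ = (1 − cos θ)/κ = (1 − 0.33835)/0.7438 = 0.88955
z = sin θ / κ = 0.94102/0.7438 = 1.26515
x = ρ cos φ = 0.88955 × cos(142.50°) = -0.70573
y = ρ sin φ = 0.88955 × sin(142.50°) = 0.54153

-0.706 0.542 1.265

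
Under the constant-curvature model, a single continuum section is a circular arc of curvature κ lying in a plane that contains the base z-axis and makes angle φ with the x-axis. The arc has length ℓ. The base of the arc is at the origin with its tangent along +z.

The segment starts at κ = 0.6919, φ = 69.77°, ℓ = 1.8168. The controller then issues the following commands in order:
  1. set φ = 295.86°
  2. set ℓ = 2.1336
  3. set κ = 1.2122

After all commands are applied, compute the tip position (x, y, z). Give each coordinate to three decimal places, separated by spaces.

initial: κ=0.6919, φ=69.77°, ℓ=1.8168
cmd 1: set φ=295.86° → (κ,φ,ℓ)=(0.6919,295.86°,1.8168) → tip=(0.4358,-0.8992,1.3747)
cmd 2: set ℓ=2.1336 → (κ,φ,ℓ)=(0.6919,295.86°,2.1336) → tip=(0.5709,-1.1778,1.4388)
cmd 3: set κ=1.2122 → (κ,φ,ℓ)=(1.2122,295.86°,2.1336) → tip=(0.6656,-1.3732,0.4349)

0.666 -1.373 0.435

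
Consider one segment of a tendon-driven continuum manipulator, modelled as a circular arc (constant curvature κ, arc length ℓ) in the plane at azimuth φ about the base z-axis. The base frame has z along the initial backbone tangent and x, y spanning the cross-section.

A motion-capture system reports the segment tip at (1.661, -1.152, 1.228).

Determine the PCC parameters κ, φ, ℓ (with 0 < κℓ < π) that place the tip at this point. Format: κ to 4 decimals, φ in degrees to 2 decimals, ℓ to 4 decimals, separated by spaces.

ρ = √(x²+y²) = √(1.661² + -1.152²) = 2.02139
φ = atan2(y, x) mod 360° = atan2(-1.152, 1.661) = 325.2564°
|p|² = ρ² + z² = 2.02139² + 1.228² = 5.59401
κ = 2ρ / |p|² = 2×2.02139 / 5.59401 = 0.72270
θ = 2·atan2(ρ, z) = 2·atan2(2.02139, 1.228) = 2.04976 rad
ℓ = θ/κ = 2.04976/0.72270 = 2.83625

0.7227 325.26 2.8363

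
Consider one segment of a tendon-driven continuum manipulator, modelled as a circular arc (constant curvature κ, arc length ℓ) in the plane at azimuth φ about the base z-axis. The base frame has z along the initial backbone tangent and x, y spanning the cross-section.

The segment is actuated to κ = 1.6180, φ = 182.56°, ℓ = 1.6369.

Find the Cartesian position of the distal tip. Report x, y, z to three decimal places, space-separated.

θ = κ·ℓ = 1.6180 × 1.6369 = 2.64850 rad
ρ = (1 − cos θ)/κ = (1 − -0.88088)/1.6180 = 1.16247
z = sin θ / κ = 0.47335/1.6180 = 0.29255
x = ρ cos φ = 1.16247 × cos(182.56°) = -1.16131
y = ρ sin φ = 1.16247 × sin(182.56°) = -0.05192

-1.161 -0.052 0.293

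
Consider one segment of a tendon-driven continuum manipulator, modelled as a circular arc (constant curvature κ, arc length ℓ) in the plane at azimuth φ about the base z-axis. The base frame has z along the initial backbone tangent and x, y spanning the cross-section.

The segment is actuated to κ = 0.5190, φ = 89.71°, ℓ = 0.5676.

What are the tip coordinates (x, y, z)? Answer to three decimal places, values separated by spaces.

θ = κ·ℓ = 0.5190 × 0.5676 = 0.29458 rad
ρ = (1 − cos θ)/κ = (1 − 0.95692)/0.5190 = 0.08300
z = sin θ / κ = 0.29034/0.5190 = 0.55943
x = ρ cos φ = 0.08300 × cos(89.71°) = 0.00042
y = ρ sin φ = 0.08300 × sin(89.71°) = 0.08300

0.000 0.083 0.559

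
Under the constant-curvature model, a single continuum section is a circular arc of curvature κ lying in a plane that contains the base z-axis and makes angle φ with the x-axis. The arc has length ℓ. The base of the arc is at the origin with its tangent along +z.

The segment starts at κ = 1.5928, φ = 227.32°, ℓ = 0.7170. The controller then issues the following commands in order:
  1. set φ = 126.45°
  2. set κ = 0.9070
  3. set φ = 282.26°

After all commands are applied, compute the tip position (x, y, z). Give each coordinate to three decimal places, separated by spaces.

0.048 -0.220 0.668

initial: κ=1.5928, φ=227.32°, ℓ=0.7170
cmd 1: set φ=126.45° → (κ,φ,ℓ)=(1.5928,126.45°,0.7170) → tip=(-0.2179,0.2951,0.5710)
cmd 2: set κ=0.9070 → (κ,φ,ℓ)=(0.9070,126.45°,0.7170) → tip=(-0.1337,0.1810,0.6675)
cmd 3: set φ=282.26° → (κ,φ,ℓ)=(0.9070,282.26°,0.7170) → tip=(0.0478,-0.2199,0.6675)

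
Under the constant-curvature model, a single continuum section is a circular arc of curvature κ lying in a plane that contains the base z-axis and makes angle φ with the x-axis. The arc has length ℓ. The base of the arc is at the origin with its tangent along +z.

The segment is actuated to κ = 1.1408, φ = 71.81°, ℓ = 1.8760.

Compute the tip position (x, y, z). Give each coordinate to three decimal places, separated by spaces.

θ = κ·ℓ = 1.1408 × 1.8760 = 2.14014 rad
ρ = (1 − cos θ)/κ = (1 − -0.53908)/1.1408 = 1.34912
z = sin θ / κ = 0.84225/1.1408 = 0.73830
x = ρ cos φ = 1.34912 × cos(71.81°) = 0.42115
y = ρ sin φ = 1.34912 × sin(71.81°) = 1.28170

0.421 1.282 0.738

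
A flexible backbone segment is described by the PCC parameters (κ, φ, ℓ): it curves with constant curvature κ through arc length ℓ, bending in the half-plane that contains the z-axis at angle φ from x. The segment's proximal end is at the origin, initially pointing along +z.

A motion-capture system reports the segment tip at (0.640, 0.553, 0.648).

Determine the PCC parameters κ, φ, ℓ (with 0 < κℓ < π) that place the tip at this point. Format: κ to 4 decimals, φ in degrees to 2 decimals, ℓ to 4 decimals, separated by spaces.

ρ = √(x²+y²) = √(0.640² + 0.553²) = 0.84582
φ = atan2(y, x) mod 360° = atan2(0.553, 0.640) = 40.8291°
|p|² = ρ² + z² = 0.84582² + 0.648² = 1.13531
κ = 2ρ / |p|² = 2×0.84582 / 1.13531 = 1.49002
θ = 2·atan2(ρ, z) = 2·atan2(0.84582, 0.648) = 1.83411 rad
ℓ = θ/κ = 1.83411/1.49002 = 1.23093

1.4900 40.83 1.2309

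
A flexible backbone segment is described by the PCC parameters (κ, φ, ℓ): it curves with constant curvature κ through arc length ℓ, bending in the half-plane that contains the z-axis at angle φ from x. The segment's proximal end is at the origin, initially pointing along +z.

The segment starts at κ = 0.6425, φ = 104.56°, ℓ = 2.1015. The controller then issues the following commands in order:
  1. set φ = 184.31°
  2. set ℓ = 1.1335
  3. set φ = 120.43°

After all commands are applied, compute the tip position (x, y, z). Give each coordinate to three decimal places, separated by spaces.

initial: κ=0.6425, φ=104.56°, ℓ=2.1015
cmd 1: set φ=184.31° → (κ,φ,ℓ)=(0.6425,184.31°,2.1015) → tip=(-1.2124,-0.0914,1.5187)
cmd 2: set ℓ=1.1335 → (κ,φ,ℓ)=(0.6425,184.31°,1.1335) → tip=(-0.3937,-0.0297,1.0359)
cmd 3: set φ=120.43° → (κ,φ,ℓ)=(0.6425,120.43°,1.1335) → tip=(-0.2000,0.3404,1.0359)

-0.200 0.340 1.036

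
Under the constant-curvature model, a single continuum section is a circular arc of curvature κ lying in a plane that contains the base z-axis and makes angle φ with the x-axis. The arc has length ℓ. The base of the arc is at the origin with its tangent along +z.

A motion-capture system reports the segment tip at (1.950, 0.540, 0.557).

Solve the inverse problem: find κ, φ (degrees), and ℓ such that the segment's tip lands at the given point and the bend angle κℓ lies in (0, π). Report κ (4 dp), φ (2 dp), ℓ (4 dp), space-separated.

0.9188 15.48 2.8345

ρ = √(x²+y²) = √(1.950² + 0.540²) = 2.02339
φ = atan2(y, x) mod 360° = atan2(0.540, 1.950) = 15.4786°
|p|² = ρ² + z² = 2.02339² + 0.557² = 4.40435
κ = 2ρ / |p|² = 2×2.02339 / 4.40435 = 0.91881
θ = 2·atan2(ρ, z) = 2·atan2(2.02339, 0.557) = 2.60434 rad
ℓ = θ/κ = 2.60434/0.91881 = 2.83446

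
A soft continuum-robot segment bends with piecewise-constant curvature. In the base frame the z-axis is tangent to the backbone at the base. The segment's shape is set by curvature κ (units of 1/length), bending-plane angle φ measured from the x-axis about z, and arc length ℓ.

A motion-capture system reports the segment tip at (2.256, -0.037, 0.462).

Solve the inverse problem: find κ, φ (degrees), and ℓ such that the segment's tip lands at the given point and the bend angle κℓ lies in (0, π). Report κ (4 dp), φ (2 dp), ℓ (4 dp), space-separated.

ρ = √(x²+y²) = √(2.256² + -0.037²) = 2.25630
φ = atan2(y, x) mod 360° = atan2(-0.037, 2.256) = 359.0604°
|p|² = ρ² + z² = 2.25630² + 0.462² = 5.30435
κ = 2ρ / |p|² = 2×2.25630 / 5.30435 = 0.85074
θ = 2·atan2(ρ, z) = 2·atan2(2.25630, 0.462) = 2.73766 rad
ℓ = θ/κ = 2.73766/0.85074 = 3.21798

0.8507 359.06 3.2180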